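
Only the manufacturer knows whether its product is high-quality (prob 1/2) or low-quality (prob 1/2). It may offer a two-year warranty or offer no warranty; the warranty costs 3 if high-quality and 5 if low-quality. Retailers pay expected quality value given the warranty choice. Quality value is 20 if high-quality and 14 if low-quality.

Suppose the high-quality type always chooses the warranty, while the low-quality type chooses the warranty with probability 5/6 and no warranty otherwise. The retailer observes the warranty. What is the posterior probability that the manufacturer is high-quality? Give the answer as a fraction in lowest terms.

6/11

P(the warranty) = (1/2)·1 + (1/2)·(5/6) = 11/12.
By Bayes' rule, P(high-quality | the warranty) = (1/2) / (11/12) = 6/11.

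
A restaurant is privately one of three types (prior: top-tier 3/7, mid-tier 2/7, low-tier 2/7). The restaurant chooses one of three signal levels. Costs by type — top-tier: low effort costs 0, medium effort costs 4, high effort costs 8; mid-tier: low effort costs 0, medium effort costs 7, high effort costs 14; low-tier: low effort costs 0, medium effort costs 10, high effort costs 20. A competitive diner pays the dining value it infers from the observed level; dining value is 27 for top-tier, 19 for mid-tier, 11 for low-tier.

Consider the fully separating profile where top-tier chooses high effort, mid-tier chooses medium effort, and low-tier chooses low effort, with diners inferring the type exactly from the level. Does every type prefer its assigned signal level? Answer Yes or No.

No

Separating price premiums: high effort → 27, medium effort → 19, low effort → 11.
top-tier (assigned high effort): low effort: 11 − 0 = 11; medium effort: 19 − 4 = 15; high effort: 27 − 8 = 19. top-tier stays.
mid-tier (assigned medium effort): low effort: 11 − 0 = 11; medium effort: 19 − 7 = 12; high effort: 27 − 14 = 13. mid-tier prefers high effort.
low-tier (assigned low effort): low effort: 11 − 0 = 11; medium effort: 19 − 10 = 9; high effort: 27 − 20 = 7. low-tier stays.
At least one type deviates; the separating profile fails.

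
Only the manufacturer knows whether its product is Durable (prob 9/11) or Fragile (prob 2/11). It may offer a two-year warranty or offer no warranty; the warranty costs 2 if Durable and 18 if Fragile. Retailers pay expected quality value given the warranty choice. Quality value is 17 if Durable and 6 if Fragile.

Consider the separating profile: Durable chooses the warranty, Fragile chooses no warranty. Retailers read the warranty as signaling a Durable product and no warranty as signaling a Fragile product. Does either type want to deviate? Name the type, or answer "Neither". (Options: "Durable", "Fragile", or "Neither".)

The warranty pays 17; no warranty pays 6.
Durable: assigned the warranty, nets 17 − 2 = 15; deviating to no warranty nets 6.
Fragile: assigned no warranty, nets 6; deviating to the warranty nets 17 − 18 = -1.
Both types strictly prefer their assigned action; no profitable deviation.

Neither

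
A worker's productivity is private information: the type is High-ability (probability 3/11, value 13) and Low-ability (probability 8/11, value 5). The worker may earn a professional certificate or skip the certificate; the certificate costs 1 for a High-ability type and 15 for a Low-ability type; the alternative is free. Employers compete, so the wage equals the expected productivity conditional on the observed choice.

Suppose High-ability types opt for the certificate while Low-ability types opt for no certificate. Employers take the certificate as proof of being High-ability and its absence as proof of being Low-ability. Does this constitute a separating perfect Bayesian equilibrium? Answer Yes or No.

Yes

Under these beliefs, the certificate earns wage 13 and no certificate earns wage 5.
High-ability: the certificate nets 13 − 1 = 12; no certificate nets 5. High-ability prefers the certificate.
Low-ability: the certificate nets 13 − 15 = -2; no certificate nets 5. Low-ability prefers no certificate.
Neither type deviates, so the separating profile is an equilibrium.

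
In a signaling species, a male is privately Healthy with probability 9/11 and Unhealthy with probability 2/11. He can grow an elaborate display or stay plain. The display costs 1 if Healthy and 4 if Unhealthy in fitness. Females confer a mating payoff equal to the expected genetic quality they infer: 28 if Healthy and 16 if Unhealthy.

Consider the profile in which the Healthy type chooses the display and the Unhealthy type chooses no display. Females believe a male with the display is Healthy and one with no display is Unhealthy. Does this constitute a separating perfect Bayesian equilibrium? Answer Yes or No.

Under these beliefs, the display earns mating payoff 28 and no display earns mating payoff 16.
Healthy: the display nets 28 − 1 = 27; no display nets 16. Healthy prefers the display.
Unhealthy: the display nets 28 − 4 = 24; no display nets 16. Unhealthy would deviate to the display.
Unhealthy has a profitable deviation, so the profile is not an equilibrium.

No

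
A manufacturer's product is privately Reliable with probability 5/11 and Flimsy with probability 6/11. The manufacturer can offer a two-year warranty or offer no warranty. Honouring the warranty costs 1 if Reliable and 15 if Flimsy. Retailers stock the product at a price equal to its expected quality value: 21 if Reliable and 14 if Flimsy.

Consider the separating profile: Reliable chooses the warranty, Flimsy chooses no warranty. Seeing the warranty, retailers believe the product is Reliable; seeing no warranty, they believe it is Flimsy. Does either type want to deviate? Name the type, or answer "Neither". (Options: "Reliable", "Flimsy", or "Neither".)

The warranty pays 21; no warranty pays 14.
Reliable: assigned the warranty, nets 21 − 1 = 20; deviating to no warranty nets 14.
Flimsy: assigned no warranty, nets 14; deviating to the warranty nets 21 − 15 = 6.
Both types strictly prefer their assigned action; no profitable deviation.

Neither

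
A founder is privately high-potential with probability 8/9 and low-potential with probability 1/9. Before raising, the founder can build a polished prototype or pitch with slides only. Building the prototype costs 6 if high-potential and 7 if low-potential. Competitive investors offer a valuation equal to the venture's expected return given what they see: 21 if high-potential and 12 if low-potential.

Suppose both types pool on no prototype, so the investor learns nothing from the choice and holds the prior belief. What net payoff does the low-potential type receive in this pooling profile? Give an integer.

Pooled valuation = 8/9·21 + 1/9·12 = 20.
low-potential pays no cost for no prototype, so net payoff = 20.

20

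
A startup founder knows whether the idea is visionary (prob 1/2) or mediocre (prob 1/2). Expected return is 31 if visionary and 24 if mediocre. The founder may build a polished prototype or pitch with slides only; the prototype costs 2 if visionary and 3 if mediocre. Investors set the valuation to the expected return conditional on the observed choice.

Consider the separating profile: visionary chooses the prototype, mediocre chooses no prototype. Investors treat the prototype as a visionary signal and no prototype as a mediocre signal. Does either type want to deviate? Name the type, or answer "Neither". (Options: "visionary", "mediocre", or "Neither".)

The prototype pays 31; no prototype pays 24.
visionary: assigned the prototype, nets 31 − 2 = 29; deviating to no prototype nets 24.
mediocre: assigned no prototype, nets 24; deviating to the prototype nets 31 − 3 = 28.
The mediocre type gains 4 by deviating.

mediocre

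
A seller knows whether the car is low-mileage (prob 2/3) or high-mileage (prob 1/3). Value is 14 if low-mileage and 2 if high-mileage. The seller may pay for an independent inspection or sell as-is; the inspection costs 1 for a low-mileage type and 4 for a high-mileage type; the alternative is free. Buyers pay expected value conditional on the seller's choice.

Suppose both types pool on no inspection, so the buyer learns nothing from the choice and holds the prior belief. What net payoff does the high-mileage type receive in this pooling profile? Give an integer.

Pooled price = 2/3·14 + 1/3·2 = 10.
high-mileage pays no cost for no inspection, so net payoff = 10.

10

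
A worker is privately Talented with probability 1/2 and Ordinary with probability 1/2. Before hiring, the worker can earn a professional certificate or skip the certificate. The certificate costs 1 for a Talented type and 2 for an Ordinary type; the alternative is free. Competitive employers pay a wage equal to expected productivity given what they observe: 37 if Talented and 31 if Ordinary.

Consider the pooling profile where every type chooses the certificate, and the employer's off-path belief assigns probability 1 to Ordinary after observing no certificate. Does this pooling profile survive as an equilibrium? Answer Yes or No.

On path, the employer holds the prior and pays 1/2·37 + 1/2·31 = 34. Off path (no certificate), believing Ordinary, it pays 31.
Talented: the certificate nets 34 − 1 = 33; no certificate nets 31. Talented stays.
Ordinary: the certificate nets 34 − 2 = 32; no certificate nets 31. Ordinary stays.
No type deviates, so pooling is sustained.

Yes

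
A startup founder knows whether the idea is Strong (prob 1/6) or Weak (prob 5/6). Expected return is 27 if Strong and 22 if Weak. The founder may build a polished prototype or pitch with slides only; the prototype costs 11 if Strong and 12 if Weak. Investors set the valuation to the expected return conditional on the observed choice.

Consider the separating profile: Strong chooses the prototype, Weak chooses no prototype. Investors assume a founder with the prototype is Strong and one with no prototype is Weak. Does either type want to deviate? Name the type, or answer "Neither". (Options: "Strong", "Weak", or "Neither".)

The prototype pays 27; no prototype pays 22.
Strong: assigned the prototype, nets 27 − 11 = 16; deviating to no prototype nets 22.
Weak: assigned no prototype, nets 22; deviating to the prototype nets 27 − 12 = 15.
The Strong type gains 6 by deviating.

Strong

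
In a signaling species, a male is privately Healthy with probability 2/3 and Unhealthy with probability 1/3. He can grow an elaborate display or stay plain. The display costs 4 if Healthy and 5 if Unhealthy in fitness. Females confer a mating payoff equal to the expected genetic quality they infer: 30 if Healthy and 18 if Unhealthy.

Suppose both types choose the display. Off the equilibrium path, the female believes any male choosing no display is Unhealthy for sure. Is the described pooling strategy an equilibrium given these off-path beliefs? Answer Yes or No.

On path, the female holds the prior and pays 2/3·30 + 1/3·18 = 26. Off path (no display), believing Unhealthy, it pays 18.
Healthy: the display nets 26 − 4 = 22; no display nets 18. Healthy stays.
Unhealthy: the display nets 26 − 5 = 21; no display nets 18. Unhealthy stays.
No type deviates, so pooling is sustained.

Yes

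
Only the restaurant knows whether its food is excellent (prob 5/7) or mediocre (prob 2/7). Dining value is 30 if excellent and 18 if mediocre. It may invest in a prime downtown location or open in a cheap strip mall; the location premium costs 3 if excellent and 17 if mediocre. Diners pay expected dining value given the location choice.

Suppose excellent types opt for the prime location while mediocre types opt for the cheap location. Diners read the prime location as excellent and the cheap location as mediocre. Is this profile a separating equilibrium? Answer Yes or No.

Under these beliefs, the prime location earns price premium 30 and the cheap location earns price premium 18.
excellent: the prime location nets 30 − 3 = 27; the cheap location nets 18. excellent prefers the prime location.
mediocre: the prime location nets 30 − 17 = 13; the cheap location nets 18. mediocre prefers the cheap location.
Neither type deviates, so the separating profile is an equilibrium.

Yes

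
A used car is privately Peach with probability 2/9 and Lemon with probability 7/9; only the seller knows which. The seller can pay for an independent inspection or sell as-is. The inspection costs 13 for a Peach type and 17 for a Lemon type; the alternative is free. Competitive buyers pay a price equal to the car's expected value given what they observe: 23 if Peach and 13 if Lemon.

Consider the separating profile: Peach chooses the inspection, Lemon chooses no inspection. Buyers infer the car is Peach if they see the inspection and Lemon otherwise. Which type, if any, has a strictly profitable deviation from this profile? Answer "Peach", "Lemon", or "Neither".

Peach

The inspection pays 23; no inspection pays 13.
Peach: assigned the inspection, nets 23 − 13 = 10; deviating to no inspection nets 13.
Lemon: assigned no inspection, nets 13; deviating to the inspection nets 23 − 17 = 6.
The Peach type gains 3 by deviating.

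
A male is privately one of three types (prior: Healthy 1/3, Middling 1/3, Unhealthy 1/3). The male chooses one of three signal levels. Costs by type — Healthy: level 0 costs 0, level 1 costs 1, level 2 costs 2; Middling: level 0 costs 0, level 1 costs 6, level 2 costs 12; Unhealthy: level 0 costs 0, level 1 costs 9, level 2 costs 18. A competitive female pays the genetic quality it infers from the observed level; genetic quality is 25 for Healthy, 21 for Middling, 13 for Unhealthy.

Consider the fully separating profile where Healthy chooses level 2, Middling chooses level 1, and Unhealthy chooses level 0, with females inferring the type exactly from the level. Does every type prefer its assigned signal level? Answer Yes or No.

Yes

Separating mating payoffs: level 2 → 25, level 1 → 21, level 0 → 13.
Healthy (assigned level 2): level 0: 13 − 0 = 13; level 1: 21 − 1 = 20; level 2: 25 − 2 = 23. Healthy stays.
Middling (assigned level 1): level 0: 13 − 0 = 13; level 1: 21 − 6 = 15; level 2: 25 − 12 = 13. Middling stays.
Unhealthy (assigned level 0): level 0: 13 − 0 = 13; level 1: 21 − 9 = 12; level 2: 25 − 18 = 7. Unhealthy stays.
Every type prefers its assigned level; separation holds.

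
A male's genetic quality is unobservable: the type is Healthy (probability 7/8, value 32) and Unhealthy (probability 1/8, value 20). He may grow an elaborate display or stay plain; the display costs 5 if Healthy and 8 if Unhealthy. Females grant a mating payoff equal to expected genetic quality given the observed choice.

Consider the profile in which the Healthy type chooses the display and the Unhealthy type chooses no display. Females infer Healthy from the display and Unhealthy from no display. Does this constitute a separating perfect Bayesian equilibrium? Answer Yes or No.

Under these beliefs, the display earns mating payoff 32 and no display earns mating payoff 20.
Healthy: the display nets 32 − 5 = 27; no display nets 20. Healthy prefers the display.
Unhealthy: the display nets 32 − 8 = 24; no display nets 20. Unhealthy would deviate to the display.
Unhealthy has a profitable deviation, so the profile is not an equilibrium.

No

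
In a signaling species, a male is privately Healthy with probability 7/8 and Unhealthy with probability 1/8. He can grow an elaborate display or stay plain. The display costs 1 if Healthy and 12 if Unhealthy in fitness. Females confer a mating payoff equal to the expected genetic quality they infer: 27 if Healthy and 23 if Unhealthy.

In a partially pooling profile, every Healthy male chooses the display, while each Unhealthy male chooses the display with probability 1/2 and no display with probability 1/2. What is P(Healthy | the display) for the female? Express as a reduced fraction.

14/15

P(the display) = (7/8)·1 + (1/8)·(1/2) = 15/16.
By Bayes' rule, P(Healthy | the display) = (7/8) / (15/16) = 14/15.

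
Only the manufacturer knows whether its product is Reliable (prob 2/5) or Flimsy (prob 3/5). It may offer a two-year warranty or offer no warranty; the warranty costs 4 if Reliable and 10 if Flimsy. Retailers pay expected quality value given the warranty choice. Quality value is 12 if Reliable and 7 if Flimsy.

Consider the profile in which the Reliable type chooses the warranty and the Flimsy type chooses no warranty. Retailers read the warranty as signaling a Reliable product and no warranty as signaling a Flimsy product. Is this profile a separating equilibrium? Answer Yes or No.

Yes

Under these beliefs, the warranty earns price 12 and no warranty earns price 7.
Reliable: the warranty nets 12 − 4 = 8; no warranty nets 7. Reliable prefers the warranty.
Flimsy: the warranty nets 12 − 10 = 2; no warranty nets 7. Flimsy prefers no warranty.
Neither type deviates, so the separating profile is an equilibrium.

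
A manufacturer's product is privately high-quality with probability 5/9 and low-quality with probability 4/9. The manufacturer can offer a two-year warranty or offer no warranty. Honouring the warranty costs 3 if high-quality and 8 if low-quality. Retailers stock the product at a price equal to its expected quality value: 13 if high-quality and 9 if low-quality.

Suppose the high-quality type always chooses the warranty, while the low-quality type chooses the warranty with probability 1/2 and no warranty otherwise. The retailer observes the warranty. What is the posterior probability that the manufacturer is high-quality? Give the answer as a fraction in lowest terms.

P(the warranty) = (5/9)·1 + (4/9)·(1/2) = 7/9.
By Bayes' rule, P(high-quality | the warranty) = (5/9) / (7/9) = 5/7.

5/7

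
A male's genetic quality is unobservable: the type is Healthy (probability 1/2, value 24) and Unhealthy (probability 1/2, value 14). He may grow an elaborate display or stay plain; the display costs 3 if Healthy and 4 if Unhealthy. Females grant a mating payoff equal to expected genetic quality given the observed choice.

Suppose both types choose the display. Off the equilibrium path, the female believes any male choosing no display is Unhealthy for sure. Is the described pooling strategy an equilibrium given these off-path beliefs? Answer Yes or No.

Yes

On path, the female holds the prior and pays 1/2·24 + 1/2·14 = 19. Off path (no display), believing Unhealthy, it pays 14.
Healthy: the display nets 19 − 3 = 16; no display nets 14. Healthy stays.
Unhealthy: the display nets 19 − 4 = 15; no display nets 14. Unhealthy stays.
No type deviates, so pooling is sustained.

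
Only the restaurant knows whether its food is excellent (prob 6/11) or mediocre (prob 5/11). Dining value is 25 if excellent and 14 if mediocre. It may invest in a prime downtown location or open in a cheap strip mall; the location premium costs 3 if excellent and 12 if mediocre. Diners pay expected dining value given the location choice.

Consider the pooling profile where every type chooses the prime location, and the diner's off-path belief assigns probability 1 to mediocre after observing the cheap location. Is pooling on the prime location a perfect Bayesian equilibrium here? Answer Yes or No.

On path, the diner holds the prior and pays 6/11·25 + 5/11·14 = 20. Off path (the cheap location), believing mediocre, it pays 14.
excellent: the prime location nets 20 − 3 = 17; the cheap location nets 14. excellent stays.
mediocre: the prime location nets 20 − 12 = 8; the cheap location nets 14. mediocre would deviate.
A type deviates, so pooling fails.

No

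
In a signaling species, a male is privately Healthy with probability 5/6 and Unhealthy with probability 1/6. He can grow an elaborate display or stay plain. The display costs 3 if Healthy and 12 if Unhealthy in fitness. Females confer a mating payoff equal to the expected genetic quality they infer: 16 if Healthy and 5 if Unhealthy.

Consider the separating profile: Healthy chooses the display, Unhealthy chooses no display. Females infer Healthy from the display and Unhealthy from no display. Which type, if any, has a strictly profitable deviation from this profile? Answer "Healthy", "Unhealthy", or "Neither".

Neither

The display pays 16; no display pays 5.
Healthy: assigned the display, nets 16 − 3 = 13; deviating to no display nets 5.
Unhealthy: assigned no display, nets 5; deviating to the display nets 16 − 12 = 4.
Both types strictly prefer their assigned action; no profitable deviation.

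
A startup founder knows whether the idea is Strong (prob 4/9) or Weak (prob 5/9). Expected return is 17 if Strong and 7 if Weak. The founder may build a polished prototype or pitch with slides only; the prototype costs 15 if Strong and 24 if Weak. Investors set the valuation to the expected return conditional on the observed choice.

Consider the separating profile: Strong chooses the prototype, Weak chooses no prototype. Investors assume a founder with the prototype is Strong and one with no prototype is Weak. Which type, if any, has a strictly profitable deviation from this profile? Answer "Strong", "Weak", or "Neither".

Strong

The prototype pays 17; no prototype pays 7.
Strong: assigned the prototype, nets 17 − 15 = 2; deviating to no prototype nets 7.
Weak: assigned no prototype, nets 7; deviating to the prototype nets 17 − 24 = -7.
The Strong type gains 5 by deviating.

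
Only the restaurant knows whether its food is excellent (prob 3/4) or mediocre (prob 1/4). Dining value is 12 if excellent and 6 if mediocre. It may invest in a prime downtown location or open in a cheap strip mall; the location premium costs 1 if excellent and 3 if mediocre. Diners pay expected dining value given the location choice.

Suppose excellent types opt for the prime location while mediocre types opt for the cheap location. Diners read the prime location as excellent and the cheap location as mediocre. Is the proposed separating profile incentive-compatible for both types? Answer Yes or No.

Under these beliefs, the prime location earns price premium 12 and the cheap location earns price premium 6.
excellent: the prime location nets 12 − 1 = 11; the cheap location nets 6. excellent prefers the prime location.
mediocre: the prime location nets 12 − 3 = 9; the cheap location nets 6. mediocre would deviate to the prime location.
mediocre has a profitable deviation, so the profile is not an equilibrium.

No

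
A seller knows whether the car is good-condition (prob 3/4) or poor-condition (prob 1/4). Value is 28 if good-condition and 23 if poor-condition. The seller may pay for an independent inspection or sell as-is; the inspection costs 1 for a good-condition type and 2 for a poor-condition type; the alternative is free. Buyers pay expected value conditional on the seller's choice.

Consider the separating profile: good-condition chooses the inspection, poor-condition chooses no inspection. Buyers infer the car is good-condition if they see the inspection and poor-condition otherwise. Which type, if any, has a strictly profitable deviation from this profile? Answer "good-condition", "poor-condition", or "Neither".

poor-condition

The inspection pays 28; no inspection pays 23.
good-condition: assigned the inspection, nets 28 − 1 = 27; deviating to no inspection nets 23.
poor-condition: assigned no inspection, nets 23; deviating to the inspection nets 28 − 2 = 26.
The poor-condition type gains 3 by deviating.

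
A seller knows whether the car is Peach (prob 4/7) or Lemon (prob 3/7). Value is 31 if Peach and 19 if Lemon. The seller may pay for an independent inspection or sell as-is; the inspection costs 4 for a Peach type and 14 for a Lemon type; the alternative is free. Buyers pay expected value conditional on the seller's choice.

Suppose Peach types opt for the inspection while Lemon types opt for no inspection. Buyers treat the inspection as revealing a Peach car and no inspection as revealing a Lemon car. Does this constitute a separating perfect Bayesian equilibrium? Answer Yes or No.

Under these beliefs, the inspection earns price 31 and no inspection earns price 19.
Peach: the inspection nets 31 − 4 = 27; no inspection nets 19. Peach prefers the inspection.
Lemon: the inspection nets 31 − 14 = 17; no inspection nets 19. Lemon prefers no inspection.
Neither type deviates, so the separating profile is an equilibrium.

Yes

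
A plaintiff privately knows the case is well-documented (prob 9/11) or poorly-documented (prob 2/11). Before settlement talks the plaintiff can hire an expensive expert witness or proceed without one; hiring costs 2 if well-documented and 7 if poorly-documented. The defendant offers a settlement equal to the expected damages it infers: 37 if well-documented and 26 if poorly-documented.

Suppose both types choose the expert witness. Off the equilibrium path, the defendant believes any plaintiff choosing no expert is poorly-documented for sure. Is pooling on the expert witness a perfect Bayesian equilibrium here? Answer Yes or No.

On path, the defendant holds the prior and pays 9/11·37 + 2/11·26 = 35. Off path (no expert), believing poorly-documented, it pays 26.
well-documented: the expert witness nets 35 − 2 = 33; no expert nets 26. well-documented stays.
poorly-documented: the expert witness nets 35 − 7 = 28; no expert nets 26. poorly-documented stays.
No type deviates, so pooling is sustained.

Yes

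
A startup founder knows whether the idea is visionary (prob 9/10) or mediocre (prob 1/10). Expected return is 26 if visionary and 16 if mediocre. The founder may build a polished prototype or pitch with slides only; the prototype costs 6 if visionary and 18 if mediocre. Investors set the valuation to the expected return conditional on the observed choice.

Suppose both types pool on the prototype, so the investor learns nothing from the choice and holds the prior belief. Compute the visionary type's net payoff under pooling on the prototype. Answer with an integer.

Pooled valuation = 9/10·26 + 1/10·16 = 25.
visionary pays cost 6 for the prototype, so net payoff = 25 − 6 = 19.

19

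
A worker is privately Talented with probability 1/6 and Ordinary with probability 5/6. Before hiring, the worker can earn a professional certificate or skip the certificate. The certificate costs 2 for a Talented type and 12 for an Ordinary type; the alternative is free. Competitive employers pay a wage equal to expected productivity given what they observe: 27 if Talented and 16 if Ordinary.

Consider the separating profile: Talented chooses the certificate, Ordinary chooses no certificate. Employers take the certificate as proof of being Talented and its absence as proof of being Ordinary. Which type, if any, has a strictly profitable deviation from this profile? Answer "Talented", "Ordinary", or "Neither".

The certificate pays 27; no certificate pays 16.
Talented: assigned the certificate, nets 27 − 2 = 25; deviating to no certificate nets 16.
Ordinary: assigned no certificate, nets 16; deviating to the certificate nets 27 − 12 = 15.
Both types strictly prefer their assigned action; no profitable deviation.

Neither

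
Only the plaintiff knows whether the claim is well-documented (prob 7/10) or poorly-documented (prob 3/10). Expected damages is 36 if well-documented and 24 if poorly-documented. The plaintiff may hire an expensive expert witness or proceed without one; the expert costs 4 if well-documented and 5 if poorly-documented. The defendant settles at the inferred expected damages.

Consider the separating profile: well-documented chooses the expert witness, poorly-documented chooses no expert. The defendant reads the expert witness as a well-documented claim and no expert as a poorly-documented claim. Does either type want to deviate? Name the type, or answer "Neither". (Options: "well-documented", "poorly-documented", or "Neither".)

poorly-documented

The expert witness pays 36; no expert pays 24.
well-documented: assigned the expert witness, nets 36 − 4 = 32; deviating to no expert nets 24.
poorly-documented: assigned no expert, nets 24; deviating to the expert witness nets 36 − 5 = 31.
The poorly-documented type gains 7 by deviating.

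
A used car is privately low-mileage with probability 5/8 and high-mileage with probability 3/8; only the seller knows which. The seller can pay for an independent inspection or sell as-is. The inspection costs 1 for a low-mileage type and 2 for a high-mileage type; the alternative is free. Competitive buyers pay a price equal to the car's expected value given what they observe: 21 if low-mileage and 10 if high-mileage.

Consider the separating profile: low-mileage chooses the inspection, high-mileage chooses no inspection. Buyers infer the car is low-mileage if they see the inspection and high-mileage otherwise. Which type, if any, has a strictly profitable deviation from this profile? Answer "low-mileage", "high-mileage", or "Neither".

The inspection pays 21; no inspection pays 10.
low-mileage: assigned the inspection, nets 21 − 1 = 20; deviating to no inspection nets 10.
high-mileage: assigned no inspection, nets 10; deviating to the inspection nets 21 − 2 = 19.
The high-mileage type gains 9 by deviating.

high-mileage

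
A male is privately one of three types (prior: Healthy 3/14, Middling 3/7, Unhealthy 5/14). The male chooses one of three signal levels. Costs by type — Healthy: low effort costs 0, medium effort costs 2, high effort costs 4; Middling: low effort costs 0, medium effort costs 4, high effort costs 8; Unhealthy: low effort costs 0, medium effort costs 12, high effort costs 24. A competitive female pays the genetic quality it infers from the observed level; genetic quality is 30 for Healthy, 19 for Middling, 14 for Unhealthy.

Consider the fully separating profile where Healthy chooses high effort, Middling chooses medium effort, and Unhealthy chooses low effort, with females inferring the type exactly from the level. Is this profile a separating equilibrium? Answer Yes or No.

No

Separating mating payoffs: high effort → 30, medium effort → 19, low effort → 14.
Healthy (assigned high effort): low effort: 14 − 0 = 14; medium effort: 19 − 2 = 17; high effort: 30 − 4 = 26. Healthy stays.
Middling (assigned medium effort): low effort: 14 − 0 = 14; medium effort: 19 − 4 = 15; high effort: 30 − 8 = 22. Middling prefers high effort.
Unhealthy (assigned low effort): low effort: 14 − 0 = 14; medium effort: 19 − 12 = 7; high effort: 30 − 24 = 6. Unhealthy stays.
At least one type deviates; the separating profile fails.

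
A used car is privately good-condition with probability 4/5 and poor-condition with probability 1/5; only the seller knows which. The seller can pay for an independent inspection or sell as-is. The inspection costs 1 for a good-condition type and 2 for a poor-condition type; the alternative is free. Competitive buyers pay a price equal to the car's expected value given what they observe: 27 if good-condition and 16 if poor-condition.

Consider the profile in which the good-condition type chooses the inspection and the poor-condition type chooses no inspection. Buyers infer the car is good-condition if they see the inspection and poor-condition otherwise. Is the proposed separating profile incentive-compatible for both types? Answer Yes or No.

Under these beliefs, the inspection earns price 27 and no inspection earns price 16.
good-condition: the inspection nets 27 − 1 = 26; no inspection nets 16. good-condition prefers the inspection.
poor-condition: the inspection nets 27 − 2 = 25; no inspection nets 16. poor-condition would deviate to the inspection.
poor-condition has a profitable deviation, so the profile is not an equilibrium.

No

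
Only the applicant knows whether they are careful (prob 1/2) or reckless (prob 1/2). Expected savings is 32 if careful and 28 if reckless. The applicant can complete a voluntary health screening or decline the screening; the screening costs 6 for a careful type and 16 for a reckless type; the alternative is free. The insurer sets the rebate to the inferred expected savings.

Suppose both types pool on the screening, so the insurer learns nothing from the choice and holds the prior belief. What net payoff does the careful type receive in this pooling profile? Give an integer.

24

Pooled rebate = 1/2·32 + 1/2·28 = 30.
careful pays cost 6 for the screening, so net payoff = 30 − 6 = 24.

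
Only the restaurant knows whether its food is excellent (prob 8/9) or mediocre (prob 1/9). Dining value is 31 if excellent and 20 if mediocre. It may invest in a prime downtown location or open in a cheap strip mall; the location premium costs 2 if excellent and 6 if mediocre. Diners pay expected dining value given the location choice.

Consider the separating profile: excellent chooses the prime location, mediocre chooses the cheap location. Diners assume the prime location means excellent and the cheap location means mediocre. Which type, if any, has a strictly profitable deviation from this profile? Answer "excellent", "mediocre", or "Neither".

The prime location pays 31; the cheap location pays 20.
excellent: assigned the prime location, nets 31 − 2 = 29; deviating to the cheap location nets 20.
mediocre: assigned the cheap location, nets 20; deviating to the prime location nets 31 − 6 = 25.
The mediocre type gains 5 by deviating.

mediocre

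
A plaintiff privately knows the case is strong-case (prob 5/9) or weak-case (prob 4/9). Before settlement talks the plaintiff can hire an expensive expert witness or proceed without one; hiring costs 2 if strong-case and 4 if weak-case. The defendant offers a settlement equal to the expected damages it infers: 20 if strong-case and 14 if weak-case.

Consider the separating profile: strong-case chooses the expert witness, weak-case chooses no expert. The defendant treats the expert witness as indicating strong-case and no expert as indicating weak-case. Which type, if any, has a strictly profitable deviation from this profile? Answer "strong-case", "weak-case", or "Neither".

The expert witness pays 20; no expert pays 14.
strong-case: assigned the expert witness, nets 20 − 2 = 18; deviating to no expert nets 14.
weak-case: assigned no expert, nets 14; deviating to the expert witness nets 20 − 4 = 16.
The weak-case type gains 2 by deviating.

weak-case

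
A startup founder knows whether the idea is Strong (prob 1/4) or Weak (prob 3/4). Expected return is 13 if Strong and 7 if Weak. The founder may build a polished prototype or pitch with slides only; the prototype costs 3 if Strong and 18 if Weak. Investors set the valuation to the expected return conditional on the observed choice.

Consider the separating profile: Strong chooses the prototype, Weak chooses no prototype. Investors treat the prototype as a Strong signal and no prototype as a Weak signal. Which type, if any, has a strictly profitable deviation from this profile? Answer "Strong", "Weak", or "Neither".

The prototype pays 13; no prototype pays 7.
Strong: assigned the prototype, nets 13 − 3 = 10; deviating to no prototype nets 7.
Weak: assigned no prototype, nets 7; deviating to the prototype nets 13 − 18 = -5.
Both types strictly prefer their assigned action; no profitable deviation.

Neither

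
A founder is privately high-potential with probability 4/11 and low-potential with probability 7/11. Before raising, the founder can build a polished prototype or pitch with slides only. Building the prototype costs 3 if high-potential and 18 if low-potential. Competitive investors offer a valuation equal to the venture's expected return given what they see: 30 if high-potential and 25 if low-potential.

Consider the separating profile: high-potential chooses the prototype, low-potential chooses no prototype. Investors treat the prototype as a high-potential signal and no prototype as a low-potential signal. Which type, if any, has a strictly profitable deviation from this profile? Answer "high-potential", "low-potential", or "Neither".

The prototype pays 30; no prototype pays 25.
high-potential: assigned the prototype, nets 30 − 3 = 27; deviating to no prototype nets 25.
low-potential: assigned no prototype, nets 25; deviating to the prototype nets 30 − 18 = 12.
Both types strictly prefer their assigned action; no profitable deviation.

Neither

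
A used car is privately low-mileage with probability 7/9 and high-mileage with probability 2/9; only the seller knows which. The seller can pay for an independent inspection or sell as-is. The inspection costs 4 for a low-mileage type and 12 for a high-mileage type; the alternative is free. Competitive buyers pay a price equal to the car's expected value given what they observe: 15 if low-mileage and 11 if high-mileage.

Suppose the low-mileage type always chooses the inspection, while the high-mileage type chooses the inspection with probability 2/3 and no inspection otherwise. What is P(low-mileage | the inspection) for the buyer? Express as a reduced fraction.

P(the inspection) = (7/9)·1 + (2/9)·(2/3) = 25/27.
By Bayes' rule, P(low-mileage | the inspection) = (7/9) / (25/27) = 21/25.

21/25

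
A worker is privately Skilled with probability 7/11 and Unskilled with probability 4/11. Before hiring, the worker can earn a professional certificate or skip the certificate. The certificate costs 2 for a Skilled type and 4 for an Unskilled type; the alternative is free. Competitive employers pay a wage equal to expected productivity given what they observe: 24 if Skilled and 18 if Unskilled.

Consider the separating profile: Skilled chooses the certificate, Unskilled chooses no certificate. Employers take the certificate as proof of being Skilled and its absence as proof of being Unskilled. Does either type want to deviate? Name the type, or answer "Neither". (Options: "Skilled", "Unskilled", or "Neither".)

The certificate pays 24; no certificate pays 18.
Skilled: assigned the certificate, nets 24 − 2 = 22; deviating to no certificate nets 18.
Unskilled: assigned no certificate, nets 18; deviating to the certificate nets 24 − 4 = 20.
The Unskilled type gains 2 by deviating.

Unskilled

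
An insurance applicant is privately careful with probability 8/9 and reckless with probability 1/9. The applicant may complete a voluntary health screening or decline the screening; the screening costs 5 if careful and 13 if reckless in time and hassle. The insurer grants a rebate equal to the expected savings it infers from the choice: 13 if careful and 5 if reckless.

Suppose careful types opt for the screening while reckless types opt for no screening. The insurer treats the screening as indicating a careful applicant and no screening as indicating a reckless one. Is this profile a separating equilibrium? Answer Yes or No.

Under these beliefs, the screening earns rebate 13 and no screening earns rebate 5.
careful: the screening nets 13 − 5 = 8; no screening nets 5. careful prefers the screening.
reckless: the screening nets 13 − 13 = 0; no screening nets 5. reckless prefers no screening.
Neither type deviates, so the separating profile is an equilibrium.

Yes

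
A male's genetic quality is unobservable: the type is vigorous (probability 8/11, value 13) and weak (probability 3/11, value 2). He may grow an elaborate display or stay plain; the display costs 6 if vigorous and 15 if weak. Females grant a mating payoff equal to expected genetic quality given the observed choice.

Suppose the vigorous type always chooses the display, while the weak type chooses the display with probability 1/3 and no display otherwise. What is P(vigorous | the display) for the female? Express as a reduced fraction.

8/9

P(the display) = (8/11)·1 + (3/11)·(1/3) = 9/11.
By Bayes' rule, P(vigorous | the display) = (8/11) / (9/11) = 8/9.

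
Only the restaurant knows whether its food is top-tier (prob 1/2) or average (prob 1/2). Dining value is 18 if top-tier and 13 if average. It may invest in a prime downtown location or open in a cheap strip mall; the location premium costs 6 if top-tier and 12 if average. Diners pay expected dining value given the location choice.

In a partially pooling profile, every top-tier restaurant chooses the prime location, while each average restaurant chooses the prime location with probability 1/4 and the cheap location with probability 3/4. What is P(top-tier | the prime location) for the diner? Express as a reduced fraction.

4/5

P(the prime location) = (1/2)·1 + (1/2)·(1/4) = 5/8.
By Bayes' rule, P(top-tier | the prime location) = (1/2) / (5/8) = 4/5.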